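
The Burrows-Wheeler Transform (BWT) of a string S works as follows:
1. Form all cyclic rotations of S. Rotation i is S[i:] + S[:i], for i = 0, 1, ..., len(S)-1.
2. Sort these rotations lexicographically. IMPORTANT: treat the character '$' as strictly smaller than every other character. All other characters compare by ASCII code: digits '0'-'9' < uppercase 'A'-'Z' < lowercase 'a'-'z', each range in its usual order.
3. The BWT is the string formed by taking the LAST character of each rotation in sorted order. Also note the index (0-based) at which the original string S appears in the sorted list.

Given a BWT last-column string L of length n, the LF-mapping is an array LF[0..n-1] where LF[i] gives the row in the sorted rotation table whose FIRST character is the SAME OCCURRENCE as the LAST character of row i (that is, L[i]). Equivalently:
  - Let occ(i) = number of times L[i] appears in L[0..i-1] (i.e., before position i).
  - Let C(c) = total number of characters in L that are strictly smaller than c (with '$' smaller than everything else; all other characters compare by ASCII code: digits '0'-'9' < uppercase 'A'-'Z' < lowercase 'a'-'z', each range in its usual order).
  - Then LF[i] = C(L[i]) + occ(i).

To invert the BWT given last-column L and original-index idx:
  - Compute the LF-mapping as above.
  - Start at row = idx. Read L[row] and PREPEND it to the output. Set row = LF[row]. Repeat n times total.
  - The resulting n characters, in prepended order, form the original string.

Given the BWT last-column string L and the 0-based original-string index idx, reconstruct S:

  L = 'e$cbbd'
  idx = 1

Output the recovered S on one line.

Answer: bcbde$

Derivation:
LF mapping: 5 0 3 1 2 4
Walk LF starting at row 1, prepending L[row]:
  step 1: row=1, L[1]='$', prepend. Next row=LF[1]=0
  step 2: row=0, L[0]='e', prepend. Next row=LF[0]=5
  step 3: row=5, L[5]='d', prepend. Next row=LF[5]=4
  step 4: row=4, L[4]='b', prepend. Next row=LF[4]=2
  step 5: row=2, L[2]='c', prepend. Next row=LF[2]=3
  step 6: row=3, L[3]='b', prepend. Next row=LF[3]=1
Reversed output: bcbde$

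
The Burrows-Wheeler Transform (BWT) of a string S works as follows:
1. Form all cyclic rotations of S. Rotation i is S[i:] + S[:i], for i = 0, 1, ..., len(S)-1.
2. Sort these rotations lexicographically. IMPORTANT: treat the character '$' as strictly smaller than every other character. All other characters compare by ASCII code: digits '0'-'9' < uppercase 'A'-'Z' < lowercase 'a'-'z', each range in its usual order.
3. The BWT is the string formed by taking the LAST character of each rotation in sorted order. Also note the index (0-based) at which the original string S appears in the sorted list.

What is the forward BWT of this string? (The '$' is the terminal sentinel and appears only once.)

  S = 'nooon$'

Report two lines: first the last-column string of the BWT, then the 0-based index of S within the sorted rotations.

All 6 rotations (rotation i = S[i:]+S[:i]):
  rot[0] = nooon$
  rot[1] = ooon$n
  rot[2] = oon$no
  rot[3] = on$noo
  rot[4] = n$nooo
  rot[5] = $nooon
Sorted (with $ < everything):
  sorted[0] = $nooon  (last char: 'n')
  sorted[1] = n$nooo  (last char: 'o')
  sorted[2] = nooon$  (last char: '$')
  sorted[3] = on$noo  (last char: 'o')
  sorted[4] = oon$no  (last char: 'o')
  sorted[5] = ooon$n  (last char: 'n')
Last column: no$oon
Original string S is at sorted index 2

Answer: no$oon
2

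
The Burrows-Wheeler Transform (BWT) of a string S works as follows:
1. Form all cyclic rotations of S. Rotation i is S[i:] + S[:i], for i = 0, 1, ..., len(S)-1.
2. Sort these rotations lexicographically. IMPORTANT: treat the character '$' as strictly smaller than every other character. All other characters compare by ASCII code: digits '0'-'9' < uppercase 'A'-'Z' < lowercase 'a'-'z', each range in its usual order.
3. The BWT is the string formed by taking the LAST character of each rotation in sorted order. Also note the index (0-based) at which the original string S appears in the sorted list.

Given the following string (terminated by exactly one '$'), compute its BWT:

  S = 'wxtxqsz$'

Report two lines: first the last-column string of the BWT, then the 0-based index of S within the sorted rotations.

All 8 rotations (rotation i = S[i:]+S[:i]):
  rot[0] = wxtxqsz$
  rot[1] = xtxqsz$w
  rot[2] = txqsz$wx
  rot[3] = xqsz$wxt
  rot[4] = qsz$wxtx
  rot[5] = sz$wxtxq
  rot[6] = z$wxtxqs
  rot[7] = $wxtxqsz
Sorted (with $ < everything):
  sorted[0] = $wxtxqsz  (last char: 'z')
  sorted[1] = qsz$wxtx  (last char: 'x')
  sorted[2] = sz$wxtxq  (last char: 'q')
  sorted[3] = txqsz$wx  (last char: 'x')
  sorted[4] = wxtxqsz$  (last char: '$')
  sorted[5] = xqsz$wxt  (last char: 't')
  sorted[6] = xtxqsz$w  (last char: 'w')
  sorted[7] = z$wxtxqs  (last char: 's')
Last column: zxqx$tws
Original string S is at sorted index 4

Answer: zxqx$tws
4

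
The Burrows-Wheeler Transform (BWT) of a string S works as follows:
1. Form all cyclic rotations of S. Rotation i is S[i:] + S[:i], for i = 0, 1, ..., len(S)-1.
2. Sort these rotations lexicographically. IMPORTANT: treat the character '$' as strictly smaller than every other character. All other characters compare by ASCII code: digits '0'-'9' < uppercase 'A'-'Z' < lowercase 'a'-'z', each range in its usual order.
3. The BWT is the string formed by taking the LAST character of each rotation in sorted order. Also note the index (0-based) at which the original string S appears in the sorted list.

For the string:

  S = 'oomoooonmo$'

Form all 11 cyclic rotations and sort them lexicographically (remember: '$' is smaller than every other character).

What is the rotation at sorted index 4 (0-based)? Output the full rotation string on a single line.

All 11 rotations (rotation i = S[i:]+S[:i]):
  rot[0] = oomoooonmo$
  rot[1] = omoooonmo$o
  rot[2] = moooonmo$oo
  rot[3] = oooonmo$oom
  rot[4] = ooonmo$oomo
  rot[5] = oonmo$oomoo
  rot[6] = onmo$oomooo
  rot[7] = nmo$oomoooo
  rot[8] = mo$oomoooon
  rot[9] = o$oomoooonm
  rot[10] = $oomoooonmo
Sorted (with $ < everything):
  sorted[0] = $oomoooonmo
  sorted[1] = mo$oomoooon
  sorted[2] = moooonmo$oo
  sorted[3] = nmo$oomoooo
  sorted[4] = o$oomoooonm
  sorted[5] = omoooonmo$o
  sorted[6] = onmo$oomooo
  sorted[7] = oomoooonmo$
  sorted[8] = oonmo$oomoo
  sorted[9] = ooonmo$oomo
  sorted[10] = oooonmo$oom
sorted[4] = o$oomoooonm

Answer: o$oomoooonm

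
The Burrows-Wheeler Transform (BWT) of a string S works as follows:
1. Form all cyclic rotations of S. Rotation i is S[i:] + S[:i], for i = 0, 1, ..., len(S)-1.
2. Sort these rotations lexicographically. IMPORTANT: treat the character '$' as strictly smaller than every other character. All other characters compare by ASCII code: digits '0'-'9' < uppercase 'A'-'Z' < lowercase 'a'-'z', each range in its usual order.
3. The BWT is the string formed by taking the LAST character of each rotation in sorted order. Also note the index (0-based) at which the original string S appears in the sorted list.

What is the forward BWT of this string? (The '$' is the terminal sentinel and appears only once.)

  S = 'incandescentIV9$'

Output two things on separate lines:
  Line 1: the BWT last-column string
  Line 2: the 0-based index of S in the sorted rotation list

Answer: 9VtIcnsncd$iaeen
10

Derivation:
All 16 rotations (rotation i = S[i:]+S[:i]):
  rot[0] = incandescentIV9$
  rot[1] = ncandescentIV9$i
  rot[2] = candescentIV9$in
  rot[3] = andescentIV9$inc
  rot[4] = ndescentIV9$inca
  rot[5] = descentIV9$incan
  rot[6] = escentIV9$incand
  rot[7] = scentIV9$incande
  rot[8] = centIV9$incandes
  rot[9] = entIV9$incandesc
  rot[10] = ntIV9$incandesce
  rot[11] = tIV9$incandescen
  rot[12] = IV9$incandescent
  rot[13] = V9$incandescentI
  rot[14] = 9$incandescentIV
  rot[15] = $incandescentIV9
Sorted (with $ < everything):
  sorted[0] = $incandescentIV9  (last char: '9')
  sorted[1] = 9$incandescentIV  (last char: 'V')
  sorted[2] = IV9$incandescent  (last char: 't')
  sorted[3] = V9$incandescentI  (last char: 'I')
  sorted[4] = andescentIV9$inc  (last char: 'c')
  sorted[5] = candescentIV9$in  (last char: 'n')
  sorted[6] = centIV9$incandes  (last char: 's')
  sorted[7] = descentIV9$incan  (last char: 'n')
  sorted[8] = entIV9$incandesc  (last char: 'c')
  sorted[9] = escentIV9$incand  (last char: 'd')
  sorted[10] = incandescentIV9$  (last char: '$')
  sorted[11] = ncandescentIV9$i  (last char: 'i')
  sorted[12] = ndescentIV9$inca  (last char: 'a')
  sorted[13] = ntIV9$incandesce  (last char: 'e')
  sorted[14] = scentIV9$incande  (last char: 'e')
  sorted[15] = tIV9$incandescen  (last char: 'n')
Last column: 9VtIcnsncd$iaeen
Original string S is at sorted index 10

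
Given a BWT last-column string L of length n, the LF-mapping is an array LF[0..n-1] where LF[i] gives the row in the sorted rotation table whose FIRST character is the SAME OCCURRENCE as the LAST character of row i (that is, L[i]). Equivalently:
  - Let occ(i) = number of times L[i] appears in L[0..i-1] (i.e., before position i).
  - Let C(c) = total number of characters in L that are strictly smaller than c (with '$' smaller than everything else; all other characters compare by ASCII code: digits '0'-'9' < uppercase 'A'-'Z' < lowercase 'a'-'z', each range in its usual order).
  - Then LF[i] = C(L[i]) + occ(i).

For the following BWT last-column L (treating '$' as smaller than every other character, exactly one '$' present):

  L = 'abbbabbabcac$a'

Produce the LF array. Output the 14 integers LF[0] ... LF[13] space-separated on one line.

Answer: 1 6 7 8 2 9 10 3 11 12 4 13 0 5

Derivation:
Char counts: '$':1, 'a':5, 'b':6, 'c':2
C (first-col start): C('$')=0, C('a')=1, C('b')=6, C('c')=12
L[0]='a': occ=0, LF[0]=C('a')+0=1+0=1
L[1]='b': occ=0, LF[1]=C('b')+0=6+0=6
L[2]='b': occ=1, LF[2]=C('b')+1=6+1=7
L[3]='b': occ=2, LF[3]=C('b')+2=6+2=8
L[4]='a': occ=1, LF[4]=C('a')+1=1+1=2
L[5]='b': occ=3, LF[5]=C('b')+3=6+3=9
L[6]='b': occ=4, LF[6]=C('b')+4=6+4=10
L[7]='a': occ=2, LF[7]=C('a')+2=1+2=3
L[8]='b': occ=5, LF[8]=C('b')+5=6+5=11
L[9]='c': occ=0, LF[9]=C('c')+0=12+0=12
L[10]='a': occ=3, LF[10]=C('a')+3=1+3=4
L[11]='c': occ=1, LF[11]=C('c')+1=12+1=13
L[12]='$': occ=0, LF[12]=C('$')+0=0+0=0
L[13]='a': occ=4, LF[13]=C('a')+4=1+4=5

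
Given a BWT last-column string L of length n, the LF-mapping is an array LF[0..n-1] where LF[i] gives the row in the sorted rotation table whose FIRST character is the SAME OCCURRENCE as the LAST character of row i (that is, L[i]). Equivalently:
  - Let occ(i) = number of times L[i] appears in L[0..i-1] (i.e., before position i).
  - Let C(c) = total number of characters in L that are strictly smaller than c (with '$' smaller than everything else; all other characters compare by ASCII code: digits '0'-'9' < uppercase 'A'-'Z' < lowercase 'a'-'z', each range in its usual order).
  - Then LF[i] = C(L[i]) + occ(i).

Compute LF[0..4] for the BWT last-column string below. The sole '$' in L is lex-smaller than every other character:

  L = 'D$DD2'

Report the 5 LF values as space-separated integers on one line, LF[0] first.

Answer: 2 0 3 4 1

Derivation:
Char counts: '$':1, '2':1, 'D':3
C (first-col start): C('$')=0, C('2')=1, C('D')=2
L[0]='D': occ=0, LF[0]=C('D')+0=2+0=2
L[1]='$': occ=0, LF[1]=C('$')+0=0+0=0
L[2]='D': occ=1, LF[2]=C('D')+1=2+1=3
L[3]='D': occ=2, LF[3]=C('D')+2=2+2=4
L[4]='2': occ=0, LF[4]=C('2')+0=1+0=1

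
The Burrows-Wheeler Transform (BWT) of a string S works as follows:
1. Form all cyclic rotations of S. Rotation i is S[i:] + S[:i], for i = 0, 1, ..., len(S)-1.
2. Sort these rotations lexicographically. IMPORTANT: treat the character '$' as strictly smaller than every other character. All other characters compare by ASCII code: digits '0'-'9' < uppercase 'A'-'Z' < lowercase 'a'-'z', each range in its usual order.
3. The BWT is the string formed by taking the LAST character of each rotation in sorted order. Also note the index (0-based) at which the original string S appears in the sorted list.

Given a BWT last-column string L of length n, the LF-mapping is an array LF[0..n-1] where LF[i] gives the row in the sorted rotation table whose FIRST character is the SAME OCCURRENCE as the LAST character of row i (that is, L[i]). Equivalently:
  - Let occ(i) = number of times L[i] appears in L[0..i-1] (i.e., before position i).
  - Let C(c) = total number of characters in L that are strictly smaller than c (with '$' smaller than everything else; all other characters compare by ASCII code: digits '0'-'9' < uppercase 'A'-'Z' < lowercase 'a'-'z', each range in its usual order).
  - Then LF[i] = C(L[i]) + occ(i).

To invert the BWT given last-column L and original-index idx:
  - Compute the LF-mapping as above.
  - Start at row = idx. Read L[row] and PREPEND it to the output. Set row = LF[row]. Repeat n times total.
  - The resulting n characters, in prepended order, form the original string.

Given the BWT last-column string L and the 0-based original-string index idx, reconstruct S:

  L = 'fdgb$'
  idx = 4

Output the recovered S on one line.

LF mapping: 3 2 4 1 0
Walk LF starting at row 4, prepending L[row]:
  step 1: row=4, L[4]='$', prepend. Next row=LF[4]=0
  step 2: row=0, L[0]='f', prepend. Next row=LF[0]=3
  step 3: row=3, L[3]='b', prepend. Next row=LF[3]=1
  step 4: row=1, L[1]='d', prepend. Next row=LF[1]=2
  step 5: row=2, L[2]='g', prepend. Next row=LF[2]=4
Reversed output: gdbf$

Answer: gdbf$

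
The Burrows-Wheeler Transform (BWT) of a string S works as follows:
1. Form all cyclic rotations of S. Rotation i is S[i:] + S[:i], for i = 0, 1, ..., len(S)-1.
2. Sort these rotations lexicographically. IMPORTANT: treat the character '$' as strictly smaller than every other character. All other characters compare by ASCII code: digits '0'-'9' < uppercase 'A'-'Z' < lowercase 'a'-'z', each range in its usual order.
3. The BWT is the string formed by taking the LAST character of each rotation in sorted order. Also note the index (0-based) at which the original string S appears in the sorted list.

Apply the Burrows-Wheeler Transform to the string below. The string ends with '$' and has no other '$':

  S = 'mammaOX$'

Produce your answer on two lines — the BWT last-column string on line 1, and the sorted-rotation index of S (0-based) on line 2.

Answer: XaOmmm$a
6

Derivation:
All 8 rotations (rotation i = S[i:]+S[:i]):
  rot[0] = mammaOX$
  rot[1] = ammaOX$m
  rot[2] = mmaOX$ma
  rot[3] = maOX$mam
  rot[4] = aOX$mamm
  rot[5] = OX$mamma
  rot[6] = X$mammaO
  rot[7] = $mammaOX
Sorted (with $ < everything):
  sorted[0] = $mammaOX  (last char: 'X')
  sorted[1] = OX$mamma  (last char: 'a')
  sorted[2] = X$mammaO  (last char: 'O')
  sorted[3] = aOX$mamm  (last char: 'm')
  sorted[4] = ammaOX$m  (last char: 'm')
  sorted[5] = maOX$mam  (last char: 'm')
  sorted[6] = mammaOX$  (last char: '$')
  sorted[7] = mmaOX$ma  (last char: 'a')
Last column: XaOmmm$a
Original string S is at sorted index 6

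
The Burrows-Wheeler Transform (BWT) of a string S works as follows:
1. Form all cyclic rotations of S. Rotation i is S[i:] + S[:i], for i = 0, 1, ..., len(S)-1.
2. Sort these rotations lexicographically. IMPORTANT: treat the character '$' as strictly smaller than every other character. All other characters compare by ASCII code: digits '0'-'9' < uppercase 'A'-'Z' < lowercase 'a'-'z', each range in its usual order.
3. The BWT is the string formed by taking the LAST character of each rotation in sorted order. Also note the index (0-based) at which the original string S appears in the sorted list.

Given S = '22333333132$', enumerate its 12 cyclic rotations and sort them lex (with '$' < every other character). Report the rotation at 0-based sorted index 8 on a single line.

All 12 rotations (rotation i = S[i:]+S[:i]):
  rot[0] = 22333333132$
  rot[1] = 2333333132$2
  rot[2] = 333333132$22
  rot[3] = 33333132$223
  rot[4] = 3333132$2233
  rot[5] = 333132$22333
  rot[6] = 33132$223333
  rot[7] = 3132$2233333
  rot[8] = 132$22333333
  rot[9] = 32$223333331
  rot[10] = 2$2233333313
  rot[11] = $22333333132
Sorted (with $ < everything):
  sorted[0] = $22333333132
  sorted[1] = 132$22333333
  sorted[2] = 2$2233333313
  sorted[3] = 22333333132$
  sorted[4] = 2333333132$2
  sorted[5] = 3132$2233333
  sorted[6] = 32$223333331
  sorted[7] = 33132$223333
  sorted[8] = 333132$22333
  sorted[9] = 3333132$2233
  sorted[10] = 33333132$223
  sorted[11] = 333333132$22
sorted[8] = 333132$22333

Answer: 333132$22333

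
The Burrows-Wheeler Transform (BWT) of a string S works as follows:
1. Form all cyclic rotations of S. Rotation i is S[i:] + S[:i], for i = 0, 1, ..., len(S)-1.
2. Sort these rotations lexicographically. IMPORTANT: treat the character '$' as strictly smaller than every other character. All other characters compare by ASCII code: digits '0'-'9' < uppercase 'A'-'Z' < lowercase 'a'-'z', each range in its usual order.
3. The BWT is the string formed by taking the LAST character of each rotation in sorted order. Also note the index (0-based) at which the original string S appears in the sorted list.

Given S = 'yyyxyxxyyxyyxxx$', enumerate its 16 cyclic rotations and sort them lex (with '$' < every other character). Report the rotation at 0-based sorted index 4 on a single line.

Answer: xxyyxyyxxx$yyyxy

Derivation:
All 16 rotations (rotation i = S[i:]+S[:i]):
  rot[0] = yyyxyxxyyxyyxxx$
  rot[1] = yyxyxxyyxyyxxx$y
  rot[2] = yxyxxyyxyyxxx$yy
  rot[3] = xyxxyyxyyxxx$yyy
  rot[4] = yxxyyxyyxxx$yyyx
  rot[5] = xxyyxyyxxx$yyyxy
  rot[6] = xyyxyyxxx$yyyxyx
  rot[7] = yyxyyxxx$yyyxyxx
  rot[8] = yxyyxxx$yyyxyxxy
  rot[9] = xyyxxx$yyyxyxxyy
  rot[10] = yyxxx$yyyxyxxyyx
  rot[11] = yxxx$yyyxyxxyyxy
  rot[12] = xxx$yyyxyxxyyxyy
  rot[13] = xx$yyyxyxxyyxyyx
  rot[14] = x$yyyxyxxyyxyyxx
  rot[15] = $yyyxyxxyyxyyxxx
Sorted (with $ < everything):
  sorted[0] = $yyyxyxxyyxyyxxx
  sorted[1] = x$yyyxyxxyyxyyxx
  sorted[2] = xx$yyyxyxxyyxyyx
  sorted[3] = xxx$yyyxyxxyyxyy
  sorted[4] = xxyyxyyxxx$yyyxy
  sorted[5] = xyxxyyxyyxxx$yyy
  sorted[6] = xyyxxx$yyyxyxxyy
  sorted[7] = xyyxyyxxx$yyyxyx
  sorted[8] = yxxx$yyyxyxxyyxy
  sorted[9] = yxxyyxyyxxx$yyyx
  sorted[10] = yxyxxyyxyyxxx$yy
  sorted[11] = yxyyxxx$yyyxyxxy
  sorted[12] = yyxxx$yyyxyxxyyx
  sorted[13] = yyxyxxyyxyyxxx$y
  sorted[14] = yyxyyxxx$yyyxyxx
  sorted[15] = yyyxyxxyyxyyxxx$
sorted[4] = xxyyxyyxxx$yyyxy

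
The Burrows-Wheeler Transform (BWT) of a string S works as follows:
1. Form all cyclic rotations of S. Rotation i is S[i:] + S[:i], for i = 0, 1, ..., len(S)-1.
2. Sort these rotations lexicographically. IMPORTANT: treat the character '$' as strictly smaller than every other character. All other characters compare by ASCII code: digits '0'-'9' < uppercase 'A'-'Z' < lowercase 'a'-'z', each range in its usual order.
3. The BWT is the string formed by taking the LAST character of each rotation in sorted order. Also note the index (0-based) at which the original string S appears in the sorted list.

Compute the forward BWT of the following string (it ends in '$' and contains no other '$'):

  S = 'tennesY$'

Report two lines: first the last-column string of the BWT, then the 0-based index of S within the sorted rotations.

Answer: Ystnnee$
7

Derivation:
All 8 rotations (rotation i = S[i:]+S[:i]):
  rot[0] = tennesY$
  rot[1] = ennesY$t
  rot[2] = nnesY$te
  rot[3] = nesY$ten
  rot[4] = esY$tenn
  rot[5] = sY$tenne
  rot[6] = Y$tennes
  rot[7] = $tennesY
Sorted (with $ < everything):
  sorted[0] = $tennesY  (last char: 'Y')
  sorted[1] = Y$tennes  (last char: 's')
  sorted[2] = ennesY$t  (last char: 't')
  sorted[3] = esY$tenn  (last char: 'n')
  sorted[4] = nesY$ten  (last char: 'n')
  sorted[5] = nnesY$te  (last char: 'e')
  sorted[6] = sY$tenne  (last char: 'e')
  sorted[7] = tennesY$  (last char: '$')
Last column: Ystnnee$
Original string S is at sorted index 7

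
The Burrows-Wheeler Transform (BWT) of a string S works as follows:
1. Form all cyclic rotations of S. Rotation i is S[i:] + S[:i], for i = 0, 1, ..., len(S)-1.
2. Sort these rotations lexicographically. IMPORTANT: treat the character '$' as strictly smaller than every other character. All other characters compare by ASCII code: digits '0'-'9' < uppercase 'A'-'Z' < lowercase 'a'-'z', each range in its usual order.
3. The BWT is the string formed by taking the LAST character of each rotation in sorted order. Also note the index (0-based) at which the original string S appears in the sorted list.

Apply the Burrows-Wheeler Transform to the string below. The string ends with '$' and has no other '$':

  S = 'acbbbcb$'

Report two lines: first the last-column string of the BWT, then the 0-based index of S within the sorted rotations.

Answer: b$ccbbba
1

Derivation:
All 8 rotations (rotation i = S[i:]+S[:i]):
  rot[0] = acbbbcb$
  rot[1] = cbbbcb$a
  rot[2] = bbbcb$ac
  rot[3] = bbcb$acb
  rot[4] = bcb$acbb
  rot[5] = cb$acbbb
  rot[6] = b$acbbbc
  rot[7] = $acbbbcb
Sorted (with $ < everything):
  sorted[0] = $acbbbcb  (last char: 'b')
  sorted[1] = acbbbcb$  (last char: '$')
  sorted[2] = b$acbbbc  (last char: 'c')
  sorted[3] = bbbcb$ac  (last char: 'c')
  sorted[4] = bbcb$acb  (last char: 'b')
  sorted[5] = bcb$acbb  (last char: 'b')
  sorted[6] = cb$acbbb  (last char: 'b')
  sorted[7] = cbbbcb$a  (last char: 'a')
Last column: b$ccbbba
Original string S is at sorted index 1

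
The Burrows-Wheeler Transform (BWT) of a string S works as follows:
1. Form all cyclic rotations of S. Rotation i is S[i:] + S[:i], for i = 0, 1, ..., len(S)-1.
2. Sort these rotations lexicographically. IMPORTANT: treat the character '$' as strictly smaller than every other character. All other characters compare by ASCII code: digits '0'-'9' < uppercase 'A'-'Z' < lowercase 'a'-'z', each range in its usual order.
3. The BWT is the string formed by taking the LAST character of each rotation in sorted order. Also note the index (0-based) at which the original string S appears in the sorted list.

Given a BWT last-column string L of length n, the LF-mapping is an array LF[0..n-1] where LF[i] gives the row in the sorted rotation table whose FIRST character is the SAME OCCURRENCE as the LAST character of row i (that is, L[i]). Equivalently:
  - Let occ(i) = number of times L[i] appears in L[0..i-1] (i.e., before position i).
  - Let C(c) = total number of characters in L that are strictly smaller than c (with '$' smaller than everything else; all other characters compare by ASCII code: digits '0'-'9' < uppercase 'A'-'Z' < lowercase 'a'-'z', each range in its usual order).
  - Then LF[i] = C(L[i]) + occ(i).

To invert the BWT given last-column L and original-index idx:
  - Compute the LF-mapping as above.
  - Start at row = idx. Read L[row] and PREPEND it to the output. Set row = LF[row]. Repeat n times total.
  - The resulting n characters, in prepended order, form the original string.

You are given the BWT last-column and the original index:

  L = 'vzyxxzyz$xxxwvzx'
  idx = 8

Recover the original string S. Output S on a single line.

LF mapping: 1 12 10 4 5 13 11 14 0 6 7 8 3 2 15 9
Walk LF starting at row 8, prepending L[row]:
  step 1: row=8, L[8]='$', prepend. Next row=LF[8]=0
  step 2: row=0, L[0]='v', prepend. Next row=LF[0]=1
  step 3: row=1, L[1]='z', prepend. Next row=LF[1]=12
  step 4: row=12, L[12]='w', prepend. Next row=LF[12]=3
  step 5: row=3, L[3]='x', prepend. Next row=LF[3]=4
  step 6: row=4, L[4]='x', prepend. Next row=LF[4]=5
  step 7: row=5, L[5]='z', prepend. Next row=LF[5]=13
  step 8: row=13, L[13]='v', prepend. Next row=LF[13]=2
  step 9: row=2, L[2]='y', prepend. Next row=LF[2]=10
  step 10: row=10, L[10]='x', prepend. Next row=LF[10]=7
  step 11: row=7, L[7]='z', prepend. Next row=LF[7]=14
  step 12: row=14, L[14]='z', prepend. Next row=LF[14]=15
  step 13: row=15, L[15]='x', prepend. Next row=LF[15]=9
  step 14: row=9, L[9]='x', prepend. Next row=LF[9]=6
  step 15: row=6, L[6]='y', prepend. Next row=LF[6]=11
  step 16: row=11, L[11]='x', prepend. Next row=LF[11]=8
Reversed output: xyxxzzxyvzxxwzv$

Answer: xyxxzzxyvzxxwzv$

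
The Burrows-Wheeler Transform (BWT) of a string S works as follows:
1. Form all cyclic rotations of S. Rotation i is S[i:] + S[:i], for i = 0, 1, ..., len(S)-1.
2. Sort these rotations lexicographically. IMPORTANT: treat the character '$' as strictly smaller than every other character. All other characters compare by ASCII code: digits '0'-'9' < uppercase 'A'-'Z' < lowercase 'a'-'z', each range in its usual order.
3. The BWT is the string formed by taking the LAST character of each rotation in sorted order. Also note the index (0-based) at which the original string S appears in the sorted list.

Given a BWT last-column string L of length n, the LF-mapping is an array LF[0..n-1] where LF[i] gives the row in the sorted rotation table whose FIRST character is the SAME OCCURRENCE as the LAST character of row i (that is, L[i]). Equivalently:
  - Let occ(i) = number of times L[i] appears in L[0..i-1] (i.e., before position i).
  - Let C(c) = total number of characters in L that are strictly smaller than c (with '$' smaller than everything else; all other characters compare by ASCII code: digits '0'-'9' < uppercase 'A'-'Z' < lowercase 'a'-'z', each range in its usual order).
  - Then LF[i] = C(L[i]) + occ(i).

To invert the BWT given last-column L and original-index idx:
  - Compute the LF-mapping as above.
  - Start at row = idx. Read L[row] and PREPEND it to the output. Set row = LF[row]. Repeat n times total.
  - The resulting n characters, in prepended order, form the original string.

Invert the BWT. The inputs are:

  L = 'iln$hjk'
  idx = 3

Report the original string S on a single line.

Answer: jlhkni$

Derivation:
LF mapping: 2 5 6 0 1 3 4
Walk LF starting at row 3, prepending L[row]:
  step 1: row=3, L[3]='$', prepend. Next row=LF[3]=0
  step 2: row=0, L[0]='i', prepend. Next row=LF[0]=2
  step 3: row=2, L[2]='n', prepend. Next row=LF[2]=6
  step 4: row=6, L[6]='k', prepend. Next row=LF[6]=4
  step 5: row=4, L[4]='h', prepend. Next row=LF[4]=1
  step 6: row=1, L[1]='l', prepend. Next row=LF[1]=5
  step 7: row=5, L[5]='j', prepend. Next row=LF[5]=3
Reversed output: jlhkni$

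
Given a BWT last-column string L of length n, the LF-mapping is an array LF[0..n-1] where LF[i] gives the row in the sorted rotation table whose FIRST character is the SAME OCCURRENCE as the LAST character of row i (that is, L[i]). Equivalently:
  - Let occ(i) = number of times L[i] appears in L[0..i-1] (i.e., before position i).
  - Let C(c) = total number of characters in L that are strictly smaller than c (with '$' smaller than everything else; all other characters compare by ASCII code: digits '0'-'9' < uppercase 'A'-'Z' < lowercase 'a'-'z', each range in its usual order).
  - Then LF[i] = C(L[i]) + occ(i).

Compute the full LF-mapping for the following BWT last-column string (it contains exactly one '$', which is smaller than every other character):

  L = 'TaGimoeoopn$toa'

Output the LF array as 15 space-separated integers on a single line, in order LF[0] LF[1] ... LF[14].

Char counts: '$':1, 'G':1, 'T':1, 'a':2, 'e':1, 'i':1, 'm':1, 'n':1, 'o':4, 'p':1, 't':1
C (first-col start): C('$')=0, C('G')=1, C('T')=2, C('a')=3, C('e')=5, C('i')=6, C('m')=7, C('n')=8, C('o')=9, C('p')=13, C('t')=14
L[0]='T': occ=0, LF[0]=C('T')+0=2+0=2
L[1]='a': occ=0, LF[1]=C('a')+0=3+0=3
L[2]='G': occ=0, LF[2]=C('G')+0=1+0=1
L[3]='i': occ=0, LF[3]=C('i')+0=6+0=6
L[4]='m': occ=0, LF[4]=C('m')+0=7+0=7
L[5]='o': occ=0, LF[5]=C('o')+0=9+0=9
L[6]='e': occ=0, LF[6]=C('e')+0=5+0=5
L[7]='o': occ=1, LF[7]=C('o')+1=9+1=10
L[8]='o': occ=2, LF[8]=C('o')+2=9+2=11
L[9]='p': occ=0, LF[9]=C('p')+0=13+0=13
L[10]='n': occ=0, LF[10]=C('n')+0=8+0=8
L[11]='$': occ=0, LF[11]=C('$')+0=0+0=0
L[12]='t': occ=0, LF[12]=C('t')+0=14+0=14
L[13]='o': occ=3, LF[13]=C('o')+3=9+3=12
L[14]='a': occ=1, LF[14]=C('a')+1=3+1=4

Answer: 2 3 1 6 7 9 5 10 11 13 8 0 14 12 4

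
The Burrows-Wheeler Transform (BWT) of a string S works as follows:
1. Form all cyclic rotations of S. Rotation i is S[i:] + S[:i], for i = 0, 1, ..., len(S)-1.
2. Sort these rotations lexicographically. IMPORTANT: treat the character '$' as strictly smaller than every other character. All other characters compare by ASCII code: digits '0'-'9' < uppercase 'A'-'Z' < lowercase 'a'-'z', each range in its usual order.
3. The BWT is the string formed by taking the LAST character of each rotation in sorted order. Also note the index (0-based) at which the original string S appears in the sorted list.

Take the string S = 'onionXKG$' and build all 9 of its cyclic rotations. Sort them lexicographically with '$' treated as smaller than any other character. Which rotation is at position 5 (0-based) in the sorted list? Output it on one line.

Answer: nXKG$onio

Derivation:
All 9 rotations (rotation i = S[i:]+S[:i]):
  rot[0] = onionXKG$
  rot[1] = nionXKG$o
  rot[2] = ionXKG$on
  rot[3] = onXKG$oni
  rot[4] = nXKG$onio
  rot[5] = XKG$onion
  rot[6] = KG$onionX
  rot[7] = G$onionXK
  rot[8] = $onionXKG
Sorted (with $ < everything):
  sorted[0] = $onionXKG
  sorted[1] = G$onionXK
  sorted[2] = KG$onionX
  sorted[3] = XKG$onion
  sorted[4] = ionXKG$on
  sorted[5] = nXKG$onio
  sorted[6] = nionXKG$o
  sorted[7] = onXKG$oni
  sorted[8] = onionXKG$
sorted[5] = nXKG$onio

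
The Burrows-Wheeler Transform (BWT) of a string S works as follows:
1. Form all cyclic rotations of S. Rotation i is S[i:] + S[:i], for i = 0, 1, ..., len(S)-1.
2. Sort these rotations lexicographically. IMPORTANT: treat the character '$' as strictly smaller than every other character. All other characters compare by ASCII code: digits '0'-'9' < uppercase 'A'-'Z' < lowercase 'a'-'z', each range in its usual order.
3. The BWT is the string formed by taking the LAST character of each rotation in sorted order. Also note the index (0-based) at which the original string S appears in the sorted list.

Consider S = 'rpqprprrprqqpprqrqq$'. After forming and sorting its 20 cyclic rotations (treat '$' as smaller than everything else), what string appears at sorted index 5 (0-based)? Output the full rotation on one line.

Answer: prqrqq$rpqprprrprqqp

Derivation:
All 20 rotations (rotation i = S[i:]+S[:i]):
  rot[0] = rpqprprrprqqpprqrqq$
  rot[1] = pqprprrprqqpprqrqq$r
  rot[2] = qprprrprqqpprqrqq$rp
  rot[3] = prprrprqqpprqrqq$rpq
  rot[4] = rprrprqqpprqrqq$rpqp
  rot[5] = prrprqqpprqrqq$rpqpr
  rot[6] = rrprqqpprqrqq$rpqprp
  rot[7] = rprqqpprqrqq$rpqprpr
  rot[8] = prqqpprqrqq$rpqprprr
  rot[9] = rqqpprqrqq$rpqprprrp
  rot[10] = qqpprqrqq$rpqprprrpr
  rot[11] = qpprqrqq$rpqprprrprq
  rot[12] = pprqrqq$rpqprprrprqq
  rot[13] = prqrqq$rpqprprrprqqp
  rot[14] = rqrqq$rpqprprrprqqpp
  rot[15] = qrqq$rpqprprrprqqppr
  rot[16] = rqq$rpqprprrprqqpprq
  rot[17] = qq$rpqprprrprqqpprqr
  rot[18] = q$rpqprprrprqqpprqrq
  rot[19] = $rpqprprrprqqpprqrqq
Sorted (with $ < everything):
  sorted[0] = $rpqprprrprqqpprqrqq
  sorted[1] = pprqrqq$rpqprprrprqq
  sorted[2] = pqprprrprqqpprqrqq$r
  sorted[3] = prprrprqqpprqrqq$rpq
  sorted[4] = prqqpprqrqq$rpqprprr
  sorted[5] = prqrqq$rpqprprrprqqp
  sorted[6] = prrprqqpprqrqq$rpqpr
  sorted[7] = q$rpqprprrprqqpprqrq
  sorted[8] = qpprqrqq$rpqprprrprq
  sorted[9] = qprprrprqqpprqrqq$rp
  sorted[10] = qq$rpqprprrprqqpprqr
  sorted[11] = qqpprqrqq$rpqprprrpr
  sorted[12] = qrqq$rpqprprrprqqppr
  sorted[13] = rpqprprrprqqpprqrqq$
  sorted[14] = rprqqpprqrqq$rpqprpr
  sorted[15] = rprrprqqpprqrqq$rpqp
  sorted[16] = rqq$rpqprprrprqqpprq
  sorted[17] = rqqpprqrqq$rpqprprrp
  sorted[18] = rqrqq$rpqprprrprqqpp
  sorted[19] = rrprqqpprqrqq$rpqprp
sorted[5] = prqrqq$rpqprprrprqqp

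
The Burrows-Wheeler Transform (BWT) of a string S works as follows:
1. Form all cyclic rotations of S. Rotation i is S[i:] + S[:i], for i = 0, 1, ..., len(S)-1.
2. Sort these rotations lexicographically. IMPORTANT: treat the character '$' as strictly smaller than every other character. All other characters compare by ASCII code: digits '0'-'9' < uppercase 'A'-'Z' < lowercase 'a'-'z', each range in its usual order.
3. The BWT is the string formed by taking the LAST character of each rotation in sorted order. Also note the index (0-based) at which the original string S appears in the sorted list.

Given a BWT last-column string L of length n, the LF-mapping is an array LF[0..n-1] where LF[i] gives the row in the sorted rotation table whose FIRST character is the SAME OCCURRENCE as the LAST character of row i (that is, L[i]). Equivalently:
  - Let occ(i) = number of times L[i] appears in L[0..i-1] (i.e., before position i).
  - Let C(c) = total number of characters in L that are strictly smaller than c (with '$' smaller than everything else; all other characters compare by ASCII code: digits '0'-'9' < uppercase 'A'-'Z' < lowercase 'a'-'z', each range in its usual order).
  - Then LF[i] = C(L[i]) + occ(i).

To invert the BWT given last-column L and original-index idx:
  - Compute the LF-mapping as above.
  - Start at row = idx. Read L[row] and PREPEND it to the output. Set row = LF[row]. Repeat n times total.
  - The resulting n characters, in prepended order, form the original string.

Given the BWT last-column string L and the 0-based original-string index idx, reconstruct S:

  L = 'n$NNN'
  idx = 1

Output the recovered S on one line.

Answer: NNNn$

Derivation:
LF mapping: 4 0 1 2 3
Walk LF starting at row 1, prepending L[row]:
  step 1: row=1, L[1]='$', prepend. Next row=LF[1]=0
  step 2: row=0, L[0]='n', prepend. Next row=LF[0]=4
  step 3: row=4, L[4]='N', prepend. Next row=LF[4]=3
  step 4: row=3, L[3]='N', prepend. Next row=LF[3]=2
  step 5: row=2, L[2]='N', prepend. Next row=LF[2]=1
Reversed output: NNNn$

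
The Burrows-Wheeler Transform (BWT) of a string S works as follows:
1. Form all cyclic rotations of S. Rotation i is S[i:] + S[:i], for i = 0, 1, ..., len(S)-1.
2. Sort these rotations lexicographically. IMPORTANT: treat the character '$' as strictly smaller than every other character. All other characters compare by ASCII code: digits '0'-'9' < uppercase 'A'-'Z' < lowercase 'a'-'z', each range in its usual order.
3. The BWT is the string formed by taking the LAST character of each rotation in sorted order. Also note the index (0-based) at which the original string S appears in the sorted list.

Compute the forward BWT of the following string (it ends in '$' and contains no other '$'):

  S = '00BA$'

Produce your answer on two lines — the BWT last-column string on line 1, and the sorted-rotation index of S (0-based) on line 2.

Answer: A$0B0
1

Derivation:
All 5 rotations (rotation i = S[i:]+S[:i]):
  rot[0] = 00BA$
  rot[1] = 0BA$0
  rot[2] = BA$00
  rot[3] = A$00B
  rot[4] = $00BA
Sorted (with $ < everything):
  sorted[0] = $00BA  (last char: 'A')
  sorted[1] = 00BA$  (last char: '$')
  sorted[2] = 0BA$0  (last char: '0')
  sorted[3] = A$00B  (last char: 'B')
  sorted[4] = BA$00  (last char: '0')
Last column: A$0B0
Original string S is at sorted index 1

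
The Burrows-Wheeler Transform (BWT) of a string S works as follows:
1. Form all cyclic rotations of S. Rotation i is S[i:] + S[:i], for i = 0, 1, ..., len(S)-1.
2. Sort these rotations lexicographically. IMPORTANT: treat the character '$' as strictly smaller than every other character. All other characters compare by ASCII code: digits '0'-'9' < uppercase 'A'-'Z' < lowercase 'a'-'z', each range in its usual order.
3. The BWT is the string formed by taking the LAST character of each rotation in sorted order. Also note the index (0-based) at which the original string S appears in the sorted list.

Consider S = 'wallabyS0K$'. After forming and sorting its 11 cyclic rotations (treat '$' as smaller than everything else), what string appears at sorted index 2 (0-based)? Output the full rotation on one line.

All 11 rotations (rotation i = S[i:]+S[:i]):
  rot[0] = wallabyS0K$
  rot[1] = allabyS0K$w
  rot[2] = llabyS0K$wa
  rot[3] = labyS0K$wal
  rot[4] = abyS0K$wall
  rot[5] = byS0K$walla
  rot[6] = yS0K$wallab
  rot[7] = S0K$wallaby
  rot[8] = 0K$wallabyS
  rot[9] = K$wallabyS0
  rot[10] = $wallabyS0K
Sorted (with $ < everything):
  sorted[0] = $wallabyS0K
  sorted[1] = 0K$wallabyS
  sorted[2] = K$wallabyS0
  sorted[3] = S0K$wallaby
  sorted[4] = abyS0K$wall
  sorted[5] = allabyS0K$w
  sorted[6] = byS0K$walla
  sorted[7] = labyS0K$wal
  sorted[8] = llabyS0K$wa
  sorted[9] = wallabyS0K$
  sorted[10] = yS0K$wallab
sorted[2] = K$wallabyS0

Answer: K$wallabyS0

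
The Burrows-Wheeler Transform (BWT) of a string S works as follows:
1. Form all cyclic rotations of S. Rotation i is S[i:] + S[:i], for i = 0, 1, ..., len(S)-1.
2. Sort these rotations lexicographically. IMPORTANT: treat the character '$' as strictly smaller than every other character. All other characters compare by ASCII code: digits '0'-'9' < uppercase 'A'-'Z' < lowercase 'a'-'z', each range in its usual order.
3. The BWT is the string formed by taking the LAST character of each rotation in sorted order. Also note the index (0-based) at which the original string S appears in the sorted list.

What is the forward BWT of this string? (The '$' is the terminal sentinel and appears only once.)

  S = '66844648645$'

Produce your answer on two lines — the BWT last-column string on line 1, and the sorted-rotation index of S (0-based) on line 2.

Answer: 58646484$664
8

Derivation:
All 12 rotations (rotation i = S[i:]+S[:i]):
  rot[0] = 66844648645$
  rot[1] = 6844648645$6
  rot[2] = 844648645$66
  rot[3] = 44648645$668
  rot[4] = 4648645$6684
  rot[5] = 648645$66844
  rot[6] = 48645$668446
  rot[7] = 8645$6684464
  rot[8] = 645$66844648
  rot[9] = 45$668446486
  rot[10] = 5$6684464864
  rot[11] = $66844648645
Sorted (with $ < everything):
  sorted[0] = $66844648645  (last char: '5')
  sorted[1] = 44648645$668  (last char: '8')
  sorted[2] = 45$668446486  (last char: '6')
  sorted[3] = 4648645$6684  (last char: '4')
  sorted[4] = 48645$668446  (last char: '6')
  sorted[5] = 5$6684464864  (last char: '4')
  sorted[6] = 645$66844648  (last char: '8')
  sorted[7] = 648645$66844  (last char: '4')
  sorted[8] = 66844648645$  (last char: '$')
  sorted[9] = 6844648645$6  (last char: '6')
  sorted[10] = 844648645$66  (last char: '6')
  sorted[11] = 8645$6684464  (last char: '4')
Last column: 58646484$664
Original string S is at sorted index 8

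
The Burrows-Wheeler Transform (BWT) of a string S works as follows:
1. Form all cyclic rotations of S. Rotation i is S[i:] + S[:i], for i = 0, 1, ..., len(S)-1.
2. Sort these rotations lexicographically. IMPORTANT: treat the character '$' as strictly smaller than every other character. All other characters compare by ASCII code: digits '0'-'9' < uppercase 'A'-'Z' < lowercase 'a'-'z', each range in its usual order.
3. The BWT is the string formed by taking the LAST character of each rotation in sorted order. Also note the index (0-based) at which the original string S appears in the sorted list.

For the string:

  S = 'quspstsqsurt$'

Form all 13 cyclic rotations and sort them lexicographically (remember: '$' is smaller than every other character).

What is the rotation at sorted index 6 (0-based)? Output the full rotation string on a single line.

All 13 rotations (rotation i = S[i:]+S[:i]):
  rot[0] = quspstsqsurt$
  rot[1] = uspstsqsurt$q
  rot[2] = spstsqsurt$qu
  rot[3] = pstsqsurt$qus
  rot[4] = stsqsurt$qusp
  rot[5] = tsqsurt$qusps
  rot[6] = sqsurt$quspst
  rot[7] = qsurt$quspsts
  rot[8] = surt$quspstsq
  rot[9] = urt$quspstsqs
  rot[10] = rt$quspstsqsu
  rot[11] = t$quspstsqsur
  rot[12] = $quspstsqsurt
Sorted (with $ < everything):
  sorted[0] = $quspstsqsurt
  sorted[1] = pstsqsurt$qus
  sorted[2] = qsurt$quspsts
  sorted[3] = quspstsqsurt$
  sorted[4] = rt$quspstsqsu
  sorted[5] = spstsqsurt$qu
  sorted[6] = sqsurt$quspst
  sorted[7] = stsqsurt$qusp
  sorted[8] = surt$quspstsq
  sorted[9] = t$quspstsqsur
  sorted[10] = tsqsurt$qusps
  sorted[11] = urt$quspstsqs
  sorted[12] = uspstsqsurt$q
sorted[6] = sqsurt$quspst

Answer: sqsurt$quspst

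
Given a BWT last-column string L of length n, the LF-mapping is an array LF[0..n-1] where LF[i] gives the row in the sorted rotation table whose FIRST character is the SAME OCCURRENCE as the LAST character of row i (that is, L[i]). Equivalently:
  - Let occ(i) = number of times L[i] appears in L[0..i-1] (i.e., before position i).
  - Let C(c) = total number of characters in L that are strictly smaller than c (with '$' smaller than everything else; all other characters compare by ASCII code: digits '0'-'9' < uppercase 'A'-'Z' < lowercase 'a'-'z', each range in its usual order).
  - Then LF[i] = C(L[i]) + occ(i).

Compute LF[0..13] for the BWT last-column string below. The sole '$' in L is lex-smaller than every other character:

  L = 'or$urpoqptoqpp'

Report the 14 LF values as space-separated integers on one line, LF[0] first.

Char counts: '$':1, 'o':3, 'p':4, 'q':2, 'r':2, 't':1, 'u':1
C (first-col start): C('$')=0, C('o')=1, C('p')=4, C('q')=8, C('r')=10, C('t')=12, C('u')=13
L[0]='o': occ=0, LF[0]=C('o')+0=1+0=1
L[1]='r': occ=0, LF[1]=C('r')+0=10+0=10
L[2]='$': occ=0, LF[2]=C('$')+0=0+0=0
L[3]='u': occ=0, LF[3]=C('u')+0=13+0=13
L[4]='r': occ=1, LF[4]=C('r')+1=10+1=11
L[5]='p': occ=0, LF[5]=C('p')+0=4+0=4
L[6]='o': occ=1, LF[6]=C('o')+1=1+1=2
L[7]='q': occ=0, LF[7]=C('q')+0=8+0=8
L[8]='p': occ=1, LF[8]=C('p')+1=4+1=5
L[9]='t': occ=0, LF[9]=C('t')+0=12+0=12
L[10]='o': occ=2, LF[10]=C('o')+2=1+2=3
L[11]='q': occ=1, LF[11]=C('q')+1=8+1=9
L[12]='p': occ=2, LF[12]=C('p')+2=4+2=6
L[13]='p': occ=3, LF[13]=C('p')+3=4+3=7

Answer: 1 10 0 13 11 4 2 8 5 12 3 9 6 7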